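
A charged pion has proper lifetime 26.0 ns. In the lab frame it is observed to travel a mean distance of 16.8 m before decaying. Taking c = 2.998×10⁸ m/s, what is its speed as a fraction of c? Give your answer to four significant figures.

0.9071c

Let x = d/(cτ) = 16.80 m / (2.998×10⁸ m/s × 2.600×10^-8 s) = 2.1553. Since d = βγcτ, x = βγ = β/√(1−β²).
Solving: β² = x²/(1+x²) = 4.64532/5.64532 = 0.822862, so β = 0.9071.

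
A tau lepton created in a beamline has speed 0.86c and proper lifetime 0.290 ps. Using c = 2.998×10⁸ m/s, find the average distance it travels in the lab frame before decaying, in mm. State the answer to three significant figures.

γ = 1/√(1 − β²) = 1/√(1 − 0.7396) = 1/√0.2604 = 1/0.510294 = 1.9597.
Lab-frame lifetime: Δt = γτ = 1.9597 × 0.290 ps = 0.56831 ps.
Distance: d = vΔt = 0.86 × 2.998×10⁸ m/s × 5.6831×10^-13 s = 1.47×10^-4 m = 0.147 mm.

0.147 mm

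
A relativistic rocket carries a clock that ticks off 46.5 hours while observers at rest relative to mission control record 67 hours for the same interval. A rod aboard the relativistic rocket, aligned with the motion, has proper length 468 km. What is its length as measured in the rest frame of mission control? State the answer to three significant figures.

The time-dilation ratio gives γ = 67/46.5 = 1.44086.
The rod contracts by the same γ: 468 km / 1.44086 = 325 km.

325 km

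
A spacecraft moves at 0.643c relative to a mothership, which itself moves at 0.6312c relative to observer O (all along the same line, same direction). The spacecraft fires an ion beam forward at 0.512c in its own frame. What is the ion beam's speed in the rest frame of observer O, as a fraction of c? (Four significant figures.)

0.9688c

First combine the ion beam and spacecraft (S''→S'): u₁ = (0.512 + 0.643)/(1 + 0.512×0.643) = 1.155/1.329216 = 0.86893.
Then combine with the mothership (S'→S): u = (0.86893 + 0.6312)/(1 + 0.86893×0.6312) = 1.50013/1.548468616 = 0.96878.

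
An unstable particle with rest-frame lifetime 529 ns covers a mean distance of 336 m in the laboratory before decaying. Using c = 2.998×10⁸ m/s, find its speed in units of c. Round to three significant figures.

0.904c

d = βγcτ ⇒ βγ = d/(cτ) = 336.0 m / (158.5942 m) = 2.1186.
β = (βγ)/√(1+(βγ)²) = 2.1186/√5.48847 = 0.904.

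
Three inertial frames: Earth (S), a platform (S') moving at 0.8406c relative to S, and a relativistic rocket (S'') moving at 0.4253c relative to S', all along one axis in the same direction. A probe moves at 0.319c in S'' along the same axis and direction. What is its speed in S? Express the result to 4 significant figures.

Apply u = (u'+v)/(1+u'v) twice. Probe in the platform frame: (0.319+0.4253)/(1+0.319·0.4253) = 0.7443/1.1356707 = 0.65538c.
That velocity, transformed to the rest frame of Earth: (0.65538+0.8406)/(1+0.65538·0.8406) = 1.49598/1.550912428 = 0.96458c.

0.9646c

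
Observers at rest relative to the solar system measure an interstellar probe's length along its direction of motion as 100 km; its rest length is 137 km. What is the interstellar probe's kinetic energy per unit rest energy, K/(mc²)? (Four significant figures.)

0.3700

γ = L₀/L = 137/100 = 1.37.
K/(mc²) = γ − 1 = 1.37 − 1 = 0.3700.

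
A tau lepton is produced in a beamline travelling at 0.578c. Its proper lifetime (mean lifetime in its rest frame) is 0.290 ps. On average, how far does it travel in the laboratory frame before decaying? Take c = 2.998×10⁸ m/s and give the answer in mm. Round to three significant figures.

With β = 0.578, γ = 1/√(1 − 0.578²) = 1/√0.665916 = 1.2254.
Lab-frame lifetime: Δt = γτ = 1.2254 × 0.290 ps = 0.35537 ps.
Distance: d = vΔt = 0.578 × 2.998×10⁸ m/s × 3.5537×10^-13 s = 6.16×10^-5 m = 0.0616 mm.

0.0616 mm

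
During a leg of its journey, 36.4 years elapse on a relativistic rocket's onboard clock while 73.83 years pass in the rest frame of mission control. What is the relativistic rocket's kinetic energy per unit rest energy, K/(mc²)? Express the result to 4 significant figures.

The time-dilation ratio gives γ = 73.83/36.4 = 2.0283.
K/(mc²) = γ − 1 = 2.0283 − 1 = 1.028.

1.028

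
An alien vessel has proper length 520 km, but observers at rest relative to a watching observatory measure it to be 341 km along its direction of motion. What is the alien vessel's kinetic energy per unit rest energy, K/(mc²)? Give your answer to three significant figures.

0.525

γ = L₀/L = 520/341 = 1.52493.
K/(mc²) = γ − 1 = 1.52493 − 1 = 0.525.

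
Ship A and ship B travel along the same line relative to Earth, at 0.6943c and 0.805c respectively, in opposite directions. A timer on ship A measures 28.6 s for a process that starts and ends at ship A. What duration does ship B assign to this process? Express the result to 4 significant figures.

104.4 s

Speed of ship A in ship B's frame: u = (v_A + v_B)/(1 + v_A v_B/c²) = (0.6943 + 0.805)/(1 + 0.6943×0.805) = 1.4993/1.5589115 = 0.96176; |u| = 0.96176c.
At |u| = 0.96176c, γ = (1 − 0.924982)^(−1/2) = 3.651.
Ship A's interval is proper; time dilation gives Δt_B = γΔτ = 3.651 × 28.6 s = 104.4 s.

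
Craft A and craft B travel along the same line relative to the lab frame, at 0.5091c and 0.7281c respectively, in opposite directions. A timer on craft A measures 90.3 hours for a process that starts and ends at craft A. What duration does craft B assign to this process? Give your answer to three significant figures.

Speed of craft A in craft B's frame: u = (v_A + v_B)/(1 + v_A v_B/c²) = (0.5091 + 0.7281)/(1 + 0.5091×0.7281) = 1.2372/1.37067571 = 0.90262; |u| = 0.90262c.
At |u| = 0.90262c, γ = (1 − 0.814723)^(−1/2) = 2.3232.
The clock on craft A records proper time, so craft B measures Δt = γΔτ = 2.3232 × 90.3 = 210 hours.

210 hours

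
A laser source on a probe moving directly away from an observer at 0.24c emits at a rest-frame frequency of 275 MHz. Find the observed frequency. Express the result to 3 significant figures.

Relativistic Doppler (source moving away): f_obs = f_src · √((1−β)/(1+β)).
With β = 0.24: factor = √(0.76/1.24) = 0.78288.
f_obs = 275 × 0.78288 = 215 MHz.

215 MHz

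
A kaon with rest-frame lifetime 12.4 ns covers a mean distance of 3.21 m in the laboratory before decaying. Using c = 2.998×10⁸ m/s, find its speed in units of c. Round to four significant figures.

d = βγcτ ⇒ βγ = d/(cτ) = 3.210 m / (3.71752 m) = 0.86348.
β = (βγ)/√(1+(βγ)²) = 0.86348/√1.745598 = 0.6536.

0.6536c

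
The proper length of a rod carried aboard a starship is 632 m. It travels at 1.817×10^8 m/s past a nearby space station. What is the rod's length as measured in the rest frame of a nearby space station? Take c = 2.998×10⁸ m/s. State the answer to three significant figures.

503 m

β = v/c = (1.817×10^8 m/s)/(2.998×10⁸ m/s) = 0.606071.
γ = 1/√(1 − β²) = 1/√(1 − 0.3673221) = 1/√0.6326779 = 1/0.795411 = 1.2572.
Length contraction: L = L₀/γ = 632/1.2572 = 503 m.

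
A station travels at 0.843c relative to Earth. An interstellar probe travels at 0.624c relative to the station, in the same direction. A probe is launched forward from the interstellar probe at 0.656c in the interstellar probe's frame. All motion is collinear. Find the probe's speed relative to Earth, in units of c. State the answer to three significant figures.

First combine the probe and interstellar probe (S''→S'): u₁ = (0.656 + 0.624)/(1 + 0.656×0.624) = 1.28/1.409344 = 0.90822.
Then combine with the station (S'→S): u = (0.90822 + 0.843)/(1 + 0.90822×0.843) = 1.75122/1.76562946 = 0.99184.

0.992c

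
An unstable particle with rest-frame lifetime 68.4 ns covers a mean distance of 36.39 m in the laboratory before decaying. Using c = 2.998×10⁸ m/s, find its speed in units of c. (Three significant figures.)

Lab distance = (lab lifetime)·v = γτ·βc, so βγ = d/(cτ) = 36.39/(2.998×10⁸ × 6.840×10^-8) = 1.7746.
With βγ = 1.7746: γ² = 1 + (βγ)² = 4.14921, and β = (βγ)/γ = 1.7746/2.03696 = 0.871.

0.871c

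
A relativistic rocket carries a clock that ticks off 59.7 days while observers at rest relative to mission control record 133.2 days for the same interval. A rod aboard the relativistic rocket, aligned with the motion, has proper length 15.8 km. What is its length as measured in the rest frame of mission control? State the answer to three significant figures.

7.08 km

From Δt = γΔτ: γ = 133.2/59.7 = 2.23116.
L = L₀/γ = 15.8/2.23116 = 7.08 km.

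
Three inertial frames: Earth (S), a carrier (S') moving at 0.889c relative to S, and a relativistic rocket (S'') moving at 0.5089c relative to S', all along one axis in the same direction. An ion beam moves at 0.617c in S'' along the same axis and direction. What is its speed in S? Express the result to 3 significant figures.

0.991c

Apply u = (u'+v)/(1+u'v) twice. Ion beam in the carrier frame: (0.617+0.5089)/(1+0.617·0.5089) = 1.1259/1.3139913 = 0.85685c.
That velocity, transformed to the rest frame of Earth: (0.85685+0.889)/(1+0.85685·0.889) = 1.74585/1.76173965 = 0.99098c.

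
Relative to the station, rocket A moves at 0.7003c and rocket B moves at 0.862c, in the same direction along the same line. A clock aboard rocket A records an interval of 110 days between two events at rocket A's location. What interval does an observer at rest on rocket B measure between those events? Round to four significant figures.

The velocity of rocket A relative to rocket B is (0.7003 − 0.862)c / (1 − 0.7003×0.862) = −0.40798c; relative speed 0.40798c.
At |u| = 0.40798c, γ = (1 − 0.166448)^(−1/2) = 1.0953.
The clock on rocket A records proper time, so rocket B measures Δt = γΔτ = 1.0953 × 110 = 120.5 days.

120.5 days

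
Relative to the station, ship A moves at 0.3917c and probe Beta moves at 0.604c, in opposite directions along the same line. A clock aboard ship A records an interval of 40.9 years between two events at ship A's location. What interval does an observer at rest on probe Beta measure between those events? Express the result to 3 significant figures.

The velocity of ship A relative to probe Beta is (0.3917 + 0.604)c / (1 + 0.3917×0.604) = 0.8052c; relative speed 0.8052c.
At |u| = 0.8052c, γ = (1 − 0.648347)^(−1/2) = 1.6863.
The clock on ship A records proper time, so probe Beta measures Δt = γΔτ = 1.6863 × 40.9 = 69.0 years.

69.0 years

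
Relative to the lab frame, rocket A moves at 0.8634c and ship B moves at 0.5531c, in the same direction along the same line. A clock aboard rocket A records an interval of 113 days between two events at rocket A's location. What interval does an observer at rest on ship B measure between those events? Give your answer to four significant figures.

140.5 days

Speed of rocket A in ship B's frame: u = (v_A − v_B)/(1 − v_A v_B/c²) = (0.8634 − 0.5531)/(1 − 0.8634×0.5531) = 0.3103/0.52245346 = 0.59393; |u| = 0.59393c.
γ for this relative speed: γ = 1/√(1 − 0.352753) = 1.243.
Rocket A's interval is proper; time dilation gives Δt_B = γΔτ = 1.243 × 113 days = 140.5 days.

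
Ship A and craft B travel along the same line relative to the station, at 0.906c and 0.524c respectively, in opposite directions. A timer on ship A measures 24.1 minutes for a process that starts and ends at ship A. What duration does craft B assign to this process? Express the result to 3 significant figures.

98.6 minutes

Speed of ship A in craft B's frame: u = (v_A + v_B)/(1 + v_A v_B/c²) = (0.906 + 0.524)/(1 + 0.906×0.524) = 1.43/1.474744 = 0.96966; |u| = 0.96966c.
γ for this relative speed: γ = 1/√(1 − 0.940241) = 4.0907.
Ship A's interval is proper; time dilation gives Δt_B = γΔτ = 4.0907 × 24.1 minutes = 98.6 minutes.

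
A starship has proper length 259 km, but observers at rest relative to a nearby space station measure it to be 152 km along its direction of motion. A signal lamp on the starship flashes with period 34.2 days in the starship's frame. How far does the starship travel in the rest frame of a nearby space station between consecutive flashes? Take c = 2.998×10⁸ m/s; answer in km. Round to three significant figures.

1.22×10^12 km

From L = L₀/γ: γ = 259/152 = 1.70395.
β = √(1 − 1/γ²) = 0.80968. Lab-frame period = γτ = 1.70395×34.2 days = 58.275 days. Distance = βc × γτ = 0.80968 × 2.998×10⁸ m/s × 5034960 s = 1.2222×10^15 m = 1.22×10^12 km.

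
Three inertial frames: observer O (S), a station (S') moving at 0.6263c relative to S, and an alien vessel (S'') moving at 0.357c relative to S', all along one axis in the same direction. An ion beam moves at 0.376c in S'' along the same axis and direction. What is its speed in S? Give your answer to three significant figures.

0.906c

First combine the ion beam and alien vessel (S''→S'): u₁ = (0.376 + 0.357)/(1 + 0.376×0.357) = 0.733/1.134232 = 0.64625.
Then combine with the station (S'→S): u = (0.64625 + 0.6263)/(1 + 0.64625×0.6263) = 1.27255/1.404746375 = 0.90589.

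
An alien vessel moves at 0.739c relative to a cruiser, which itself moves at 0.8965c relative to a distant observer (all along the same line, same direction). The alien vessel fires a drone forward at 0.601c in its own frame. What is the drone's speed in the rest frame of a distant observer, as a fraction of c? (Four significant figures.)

0.9959c

First combine the drone and alien vessel (S''→S'): u₁ = (0.601 + 0.739)/(1 + 0.601×0.739) = 1.34/1.444139 = 0.92789.
Then combine with the cruiser (S'→S): u = (0.92789 + 0.8965)/(1 + 0.92789×0.8965) = 1.82439/1.831853385 = 0.99593.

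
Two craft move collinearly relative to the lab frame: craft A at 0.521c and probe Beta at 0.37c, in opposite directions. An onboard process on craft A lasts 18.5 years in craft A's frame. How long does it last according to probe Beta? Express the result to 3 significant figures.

27.8 years

Speed of craft A in probe Beta's frame: u = (v_A + v_B)/(1 + v_A v_B/c²) = (0.521 + 0.37)/(1 + 0.521×0.37) = 0.891/1.19277 = 0.747; |u| = 0.747c.
γ for this relative speed: γ = 1/√(1 − 0.558009) = 1.5042.
Craft A's interval is proper; time dilation gives Δt_B = γΔτ = 1.5042 × 18.5 years = 27.8 years.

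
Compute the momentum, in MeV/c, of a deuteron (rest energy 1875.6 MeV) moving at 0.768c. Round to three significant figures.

2250 MeV/c

Lorentz factor: γ = (1 − 0.589824)^(−1/2) = 1.5614.
Momentum: p = γβ·mc = 1.5614 × 0.768 × 1875.6 MeV/c = 2250 MeV/c.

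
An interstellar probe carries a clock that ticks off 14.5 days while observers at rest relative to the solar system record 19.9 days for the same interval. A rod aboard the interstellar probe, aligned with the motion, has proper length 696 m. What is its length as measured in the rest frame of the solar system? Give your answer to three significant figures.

From Δt = γΔτ: γ = 19.9/14.5 = 1.37241.
L = L₀/γ = 696/1.37241 = 507 m.

507 m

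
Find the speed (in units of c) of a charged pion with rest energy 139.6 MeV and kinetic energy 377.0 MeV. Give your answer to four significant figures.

0.9628c

γ = 1 + K/(mc²) = 1 + 377.0/139.6 = 3.7006.
β = √(1 − 1/γ²) = √(1 − 0.0730223) = √0.9269777 = 0.9628.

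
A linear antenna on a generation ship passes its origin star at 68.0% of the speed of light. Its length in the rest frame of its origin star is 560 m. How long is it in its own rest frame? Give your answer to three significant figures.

γ = 1/√(1 − β²) = 1/√(1 − 0.4624) = 1/√0.5376 = 1/0.733212 = 1.3639.
Proper length: L₀ = γ·L = 1.3639 × 560 = 764 m.

764 m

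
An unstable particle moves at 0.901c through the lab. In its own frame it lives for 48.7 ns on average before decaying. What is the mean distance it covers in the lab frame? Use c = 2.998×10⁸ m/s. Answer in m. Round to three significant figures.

30.3 m

With β = 0.901, γ = 1/√(1 − 0.901²) = 1/√0.188199 = 2.3051.
Lab-frame lifetime: Δt = γτ = 2.3051 × 48.7 ns = 112.26 ns.
Distance: d = vΔt = 0.901 × 2.998×10⁸ m/s × 1.1226×10^-7 s = 30.3 m.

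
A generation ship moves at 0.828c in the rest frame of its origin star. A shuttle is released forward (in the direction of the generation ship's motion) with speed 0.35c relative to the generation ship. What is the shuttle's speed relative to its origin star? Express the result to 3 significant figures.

0.913c

In units of c, u = (u' + v)/(1 + u'v) with u' = 0.35 and v = 0.828.
Numerator: 0.35 + 0.828 = 1.178. Denominator: 1 + (0.35)(0.828) = 1.2898.
u = 1.178/1.2898 = 0.91332, so the speed is 0.913c.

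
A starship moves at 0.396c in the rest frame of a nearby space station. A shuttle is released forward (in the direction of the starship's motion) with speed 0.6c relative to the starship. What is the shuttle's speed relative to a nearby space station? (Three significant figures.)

In units of c, u = (u' + v)/(1 + u'v) with u' = 0.6 and v = 0.396.
Numerator: 0.6 + 0.396 = 0.996. Denominator: 1 + (0.6)(0.396) = 1.2376.
u = 0.996/1.2376 = 0.80478, so the speed is 0.805c.

0.805c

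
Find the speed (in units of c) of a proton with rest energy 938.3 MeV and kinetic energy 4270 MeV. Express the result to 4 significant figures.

K = (γ−1)mc², so γ = 1 + 4270/938.3 = 5.5508.
Then v/c = √(1 − γ⁻²) = √(1 − 0.0324555) = √0.9675445 = 0.9836.

0.9836c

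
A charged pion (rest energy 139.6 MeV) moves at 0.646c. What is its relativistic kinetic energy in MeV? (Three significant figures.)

43.3 MeV

With β = 0.646, γ = 1/√(1 − 0.646²) = 1/√0.582684 = 1.31004.
Kinetic energy: K = (γ − 1)mc² = (1.31004 − 1) × 139.6 MeV = 0.31004 × 139.6 = 43.3 MeV.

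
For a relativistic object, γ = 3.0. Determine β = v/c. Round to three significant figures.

β = √(1 − 1/γ²) = √(1 − 1/9) = √0.888889 = 0.943.

0.943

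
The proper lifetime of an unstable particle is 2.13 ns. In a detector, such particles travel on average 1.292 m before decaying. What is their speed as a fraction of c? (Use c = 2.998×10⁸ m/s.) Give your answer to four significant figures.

0.8965c

Let x = d/(cτ) = 1.292 m / (2.998×10⁸ m/s × 2.130×10^-9 s) = 2.0233. Since d = βγcτ, x = βγ = β/√(1−β²).
Solving: β² = x²/(1+x²) = 4.09374/5.09374 = 0.803681, so β = 0.8965.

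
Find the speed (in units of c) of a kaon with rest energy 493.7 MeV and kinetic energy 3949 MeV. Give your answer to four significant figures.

K = (γ−1)mc², so γ = 1 + 3949/493.7 = 8.9988.
Then v/c = √(1 − γ⁻²) = √(1 − 0.012349) = √0.987651 = 0.9938.

0.9938c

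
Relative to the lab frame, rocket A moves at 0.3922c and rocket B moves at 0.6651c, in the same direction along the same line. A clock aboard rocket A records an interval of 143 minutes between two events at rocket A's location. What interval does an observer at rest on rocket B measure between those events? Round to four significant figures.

Speed of rocket A in rocket B's frame: u = (v_A − v_B)/(1 − v_A v_B/c²) = (0.3922 − 0.6651)/(1 − 0.3922×0.6651) = −0.2729/0.73914778 = −0.36921; |u| = 0.36921c.
At |u| = 0.36921c, γ = (1 − 0.136316)^(−1/2) = 1.076.
The clock on rocket A records proper time, so rocket B measures Δt = γΔτ = 1.076 × 143 = 153.9 minutes.

153.9 minutes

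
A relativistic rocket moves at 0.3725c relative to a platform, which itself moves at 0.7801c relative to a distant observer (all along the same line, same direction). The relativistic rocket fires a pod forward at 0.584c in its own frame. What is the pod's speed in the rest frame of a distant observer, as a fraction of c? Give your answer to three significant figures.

First combine the pod and relativistic rocket (S''→S'): u₁ = (0.584 + 0.3725)/(1 + 0.584×0.3725) = 0.9565/1.21754 = 0.7856.
Then combine with the platform (S'→S): u = (0.7856 + 0.7801)/(1 + 0.7856×0.7801) = 1.5657/1.61284656 = 0.97077.

0.971c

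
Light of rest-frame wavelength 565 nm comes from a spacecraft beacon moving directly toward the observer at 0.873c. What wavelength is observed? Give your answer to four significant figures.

Relativistic Doppler for wavelength: λ_obs = λ_src · √((1−β)/(1+β)).
With β = 0.873: factor = √(0.127/1.873) = 0.2604.
λ_obs = 565 × 0.2604 = 147.1 nm.

147.1 nm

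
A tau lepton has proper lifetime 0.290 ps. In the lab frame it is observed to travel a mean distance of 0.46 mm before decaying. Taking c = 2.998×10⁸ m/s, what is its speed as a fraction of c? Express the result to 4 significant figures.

0.9826c

Let x = d/(cτ) = 4.600×10^-4 m / (2.998×10⁸ m/s × 2.900×10^-13 s) = 5.2909. Since d = βγcτ, x = βγ = β/√(1−β²).
Solving: β² = x²/(1+x²) = 27.9936/28.9936 = 0.96551, so β = 0.9826.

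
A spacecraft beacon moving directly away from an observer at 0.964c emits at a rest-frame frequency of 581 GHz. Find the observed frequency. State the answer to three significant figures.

Relativistic Doppler (source moving away): f_obs = f_src · √((1−β)/(1+β)).
With β = 0.964: factor = √(0.036/1.964) = 0.13539.
f_obs = 581 × 0.13539 = 78.7 GHz.

78.7 GHz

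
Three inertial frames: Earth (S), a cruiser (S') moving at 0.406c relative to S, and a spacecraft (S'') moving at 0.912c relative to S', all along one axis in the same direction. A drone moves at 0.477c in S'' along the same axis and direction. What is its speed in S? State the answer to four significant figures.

0.9863c

Apply u = (u'+v)/(1+u'v) twice. Drone in the cruiser frame: (0.477+0.912)/(1+0.477·0.912) = 1.389/1.435024 = 0.96793c.
That velocity, transformed to the rest frame of Earth: (0.96793+0.406)/(1+0.96793·0.406) = 1.37393/1.39297958 = 0.98632c.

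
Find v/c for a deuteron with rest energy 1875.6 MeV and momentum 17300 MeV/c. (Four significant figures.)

pc/(mc²) = 17300/1875.6 = 9.2237 = βγ = β/√(1−β²).
So β² = x²/(1 + x²) with x = 9.2237: x² = 85.0766, β² = 85.0766/86.0766 = 0.988382, β = 0.9942.

0.9942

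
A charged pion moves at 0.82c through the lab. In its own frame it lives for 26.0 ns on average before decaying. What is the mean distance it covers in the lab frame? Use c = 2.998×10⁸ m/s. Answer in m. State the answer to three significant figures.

11.2 m

Lorentz factor: γ = (1 − 0.6724)^(−1/2) = 1.7471.
Lab-frame lifetime: Δt = γτ = 1.7471 × 26.0 ns = 45.425 ns.
Distance: d = vΔt = 0.82 × 2.998×10⁸ m/s × 4.5425×10^-8 s = 11.2 m.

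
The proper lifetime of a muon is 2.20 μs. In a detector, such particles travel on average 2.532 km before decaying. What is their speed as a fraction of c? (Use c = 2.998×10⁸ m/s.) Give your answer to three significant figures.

0.968c

d = βγcτ ⇒ βγ = d/(cτ) = 2532 m / (659.56 m) = 3.8389.
β = (βγ)/√(1+(βγ)²) = 3.8389/√15.7372 = 0.968.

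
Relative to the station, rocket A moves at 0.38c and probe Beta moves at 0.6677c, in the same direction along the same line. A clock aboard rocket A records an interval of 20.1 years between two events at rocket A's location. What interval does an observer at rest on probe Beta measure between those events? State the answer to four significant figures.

21.78 years

The velocity of rocket A relative to probe Beta is (0.38 − 0.6677)c / (1 − 0.38×0.6677) = −0.38552c; relative speed 0.38552c.
At |u| = 0.38552c, γ = (1 − 0.148626)^(−1/2) = 1.0838.
Rocket A's interval is proper; time dilation gives Δt_B = γΔτ = 1.0838 × 20.1 years = 21.78 years.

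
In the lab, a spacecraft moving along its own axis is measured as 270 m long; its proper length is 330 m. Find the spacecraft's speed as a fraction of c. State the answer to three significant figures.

0.575c

Length contraction gives γ = L₀/L = 330/270 = 1.2222.
β = √(1 − 1/γ²) = √0.330554 = 0.575.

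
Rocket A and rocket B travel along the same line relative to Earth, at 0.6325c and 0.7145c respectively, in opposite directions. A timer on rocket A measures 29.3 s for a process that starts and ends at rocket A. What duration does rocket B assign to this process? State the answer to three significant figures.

78.5 s

Speed of rocket A in rocket B's frame: u = (v_A + v_B)/(1 + v_A v_B/c²) = (0.6325 + 0.7145)/(1 + 0.6325×0.7145) = 1.347/1.45192125 = 0.92774; |u| = 0.92774c.
At |u| = 0.92774c, γ = (1 − 0.860702)^(−1/2) = 2.6793.
The clock on rocket A records proper time, so rocket B measures Δt = γΔτ = 2.6793 × 29.3 = 78.5 s.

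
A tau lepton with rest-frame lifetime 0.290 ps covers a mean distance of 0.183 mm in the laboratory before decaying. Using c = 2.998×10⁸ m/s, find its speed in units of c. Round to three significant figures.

d = βγcτ ⇒ βγ = d/(cτ) = 1.830×10^-4 m / (8.6942×10^-5 m) = 2.1049.
β = (βγ)/√(1+(βγ)²) = 2.1049/√5.4306 = 0.903.

0.903c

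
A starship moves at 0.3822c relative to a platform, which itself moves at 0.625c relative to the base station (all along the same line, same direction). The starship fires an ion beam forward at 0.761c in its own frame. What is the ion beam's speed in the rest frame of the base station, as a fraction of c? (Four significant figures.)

0.9724c

Apply u = (u'+v)/(1+u'v) twice. Ion beam in the platform frame: (0.761+0.3822)/(1+0.761·0.3822) = 1.1432/1.2908542 = 0.88562c.
That velocity, transformed to the rest frame of the base station: (0.88562+0.625)/(1+0.88562·0.625) = 1.51062/1.5535125 = 0.97239c.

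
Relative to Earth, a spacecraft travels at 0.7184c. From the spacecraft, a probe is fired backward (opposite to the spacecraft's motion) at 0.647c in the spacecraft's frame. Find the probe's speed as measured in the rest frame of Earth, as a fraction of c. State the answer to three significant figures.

0.133c

Relativistic velocity addition: u = (u' + v)/(1 + u'v/c²), with u' = −0.647c and v = 0.7184c.
Numerator: −0.647 + 0.7184 = 0.0714. Denominator: 1 + (−0.647)(0.7184) = 0.5351952.
u = 0.0714/0.5351952 = 0.13341, so the speed is 0.133c.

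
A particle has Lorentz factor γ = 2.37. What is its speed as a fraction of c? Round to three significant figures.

0.907c

β = √(1 − 1/γ²) = √(1 − 1/5.6169) = √0.821966 = 0.907.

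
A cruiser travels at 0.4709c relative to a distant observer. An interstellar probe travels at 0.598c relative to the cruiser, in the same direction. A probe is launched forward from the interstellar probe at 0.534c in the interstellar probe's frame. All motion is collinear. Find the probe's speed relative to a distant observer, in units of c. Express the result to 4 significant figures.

Apply u = (u'+v)/(1+u'v) twice. Probe in the cruiser frame: (0.534+0.598)/(1+0.534·0.598) = 1.132/1.319332 = 0.85801c.
That velocity, transformed to the rest frame of a distant observer: (0.85801+0.4709)/(1+0.85801·0.4709) = 1.32891/1.404036909 = 0.94649c.

0.9465c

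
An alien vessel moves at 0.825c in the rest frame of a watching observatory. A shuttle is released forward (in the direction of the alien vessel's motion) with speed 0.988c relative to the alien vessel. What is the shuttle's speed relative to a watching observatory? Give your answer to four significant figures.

0.9988c

In units of c, u = (u' + v)/(1 + u'v) with u' = 0.988 and v = 0.825.
Numerator: 0.988 + 0.825 = 1.813. Denominator: 1 + (0.988)(0.825) = 1.8151.
u = 1.813/1.8151 = 0.99884, so the speed is 0.9988c.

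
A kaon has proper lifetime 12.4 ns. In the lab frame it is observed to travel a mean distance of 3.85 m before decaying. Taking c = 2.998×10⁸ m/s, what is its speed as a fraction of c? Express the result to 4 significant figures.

Lab distance = (lab lifetime)·v = γτ·βc, so βγ = d/(cτ) = 3.850/(2.998×10⁸ × 1.240×10^-8) = 1.0356.
With βγ = 1.0356: γ² = 1 + (βγ)² = 2.07247, and β = (βγ)/γ = 1.0356/1.43961 = 0.7194.

0.7194c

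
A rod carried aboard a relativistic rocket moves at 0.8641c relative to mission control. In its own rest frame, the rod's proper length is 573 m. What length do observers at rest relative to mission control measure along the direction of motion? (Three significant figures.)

β² = 0.74666881, so γ = 1/√0.25333119 = 1.9868.
Length contraction: L = L₀/γ = 573/1.9868 = 288 m.

288 m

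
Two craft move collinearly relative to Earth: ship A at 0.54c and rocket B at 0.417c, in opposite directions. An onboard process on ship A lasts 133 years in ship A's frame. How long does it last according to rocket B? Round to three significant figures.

213 years

Transform ship A's velocity into rocket B's frame: (0.54 + 0.417)/(1 + 0.54·0.417) = 0.957/1.22518, so the relative speed is 0.78111c.
At |u| = 0.78111c, γ = (1 − 0.610133)^(−1/2) = 1.6016.
Ship A's interval is proper; time dilation gives Δt_B = γΔτ = 1.6016 × 133 years = 213 years.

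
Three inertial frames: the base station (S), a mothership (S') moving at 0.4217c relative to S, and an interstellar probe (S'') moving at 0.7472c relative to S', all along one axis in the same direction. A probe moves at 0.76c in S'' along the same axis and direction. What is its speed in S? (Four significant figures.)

First combine the probe and interstellar probe (S''→S'): u₁ = (0.76 + 0.7472)/(1 + 0.76×0.7472) = 1.5072/1.567872 = 0.9613.
Then combine with the mothership (S'→S): u = (0.9613 + 0.4217)/(1 + 0.9613×0.4217) = 1.383/1.40538021 = 0.98408.

0.9841c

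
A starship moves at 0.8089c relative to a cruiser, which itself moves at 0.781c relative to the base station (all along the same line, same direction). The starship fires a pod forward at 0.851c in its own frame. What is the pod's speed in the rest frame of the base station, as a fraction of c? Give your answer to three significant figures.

Apply u = (u'+v)/(1+u'v) twice. Pod in the cruiser frame: (0.851+0.8089)/(1+0.851·0.8089) = 1.6599/1.6883739 = 0.98314c.
That velocity, transformed to the rest frame of the base station: (0.98314+0.781)/(1+0.98314·0.781) = 1.76414/1.76783234 = 0.99791c.

0.998c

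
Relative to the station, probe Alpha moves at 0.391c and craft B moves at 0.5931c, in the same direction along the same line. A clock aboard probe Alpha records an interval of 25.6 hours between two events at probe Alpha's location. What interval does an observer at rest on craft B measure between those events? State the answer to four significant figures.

26.53 hours

The velocity of probe Alpha relative to craft B is (0.391 − 0.5931)c / (1 − 0.391×0.5931) = −0.26312c; relative speed 0.26312c.
γ for this relative speed: γ = 1/√(1 − 0.0692321) = 1.0365.
The clock on probe Alpha records proper time, so craft B measures Δt = γΔτ = 1.0365 × 25.6 = 26.53 hours.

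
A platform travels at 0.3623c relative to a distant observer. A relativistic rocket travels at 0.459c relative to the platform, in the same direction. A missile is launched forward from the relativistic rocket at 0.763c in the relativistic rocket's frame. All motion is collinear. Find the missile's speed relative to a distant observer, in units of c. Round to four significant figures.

Compose velocities in two stages. Stage 1 (into S'): u₁ = (0.763+0.459)/(1+0.763×0.459) = 0.90504.
Stage 2 (into S): u = (0.90504+0.3623)/(1+0.90504×0.3623) = 0.9544, so the speed is 0.9544c.

0.9544c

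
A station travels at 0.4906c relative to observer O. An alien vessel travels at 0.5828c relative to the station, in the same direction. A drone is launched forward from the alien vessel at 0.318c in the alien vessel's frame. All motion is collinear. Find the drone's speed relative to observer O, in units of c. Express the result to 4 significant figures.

0.9109c

First combine the drone and alien vessel (S''→S'): u₁ = (0.318 + 0.5828)/(1 + 0.318×0.5828) = 0.9008/1.1853304 = 0.75996.
Then combine with the station (S'→S): u = (0.75996 + 0.4906)/(1 + 0.75996×0.4906) = 1.25056/1.372836376 = 0.91093.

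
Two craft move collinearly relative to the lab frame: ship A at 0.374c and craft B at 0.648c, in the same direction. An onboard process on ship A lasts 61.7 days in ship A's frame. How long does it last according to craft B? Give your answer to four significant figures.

66.18 days

The velocity of ship A relative to craft B is (0.374 − 0.648)c / (1 − 0.374×0.648) = −0.36165c; relative speed 0.36165c.
γ for this relative speed: γ = 1/√(1 − 0.130791) = 1.0726.
The clock on ship A records proper time, so craft B measures Δt = γΔτ = 1.0726 × 61.7 = 66.18 days.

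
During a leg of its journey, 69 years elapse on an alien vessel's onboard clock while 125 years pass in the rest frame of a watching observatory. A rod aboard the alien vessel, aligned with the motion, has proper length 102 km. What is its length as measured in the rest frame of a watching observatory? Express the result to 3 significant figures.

56.3 km

From Δt = γΔτ: γ = 125/69 = 1.81159.
The rod contracts by the same γ: 102 km / 1.81159 = 56.3 km.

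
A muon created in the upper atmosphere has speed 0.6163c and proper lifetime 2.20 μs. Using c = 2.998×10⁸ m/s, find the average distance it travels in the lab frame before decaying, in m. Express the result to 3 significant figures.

516 m

With β = 0.6163, γ = 1/√(1 − 0.6163²) = 1/√0.62017431 = 1.2698.
Lab-frame lifetime: Δt = γτ = 1.2698 × 2.20 μs = 2.7936 μs.
Distance: d = vΔt = 0.6163 × 2.998×10⁸ m/s × 2.7936×10^-6 s = 516 m.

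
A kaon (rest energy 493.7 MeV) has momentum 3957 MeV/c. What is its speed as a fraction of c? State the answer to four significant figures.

pc/(mc²) = 3957/493.7 = 8.015 = βγ = β/√(1−β²).
So β² = x²/(1 + x²) with x = 8.015: x² = 64.2402, β² = 64.2402/65.2402 = 0.984672, β = 0.9923.

0.9923c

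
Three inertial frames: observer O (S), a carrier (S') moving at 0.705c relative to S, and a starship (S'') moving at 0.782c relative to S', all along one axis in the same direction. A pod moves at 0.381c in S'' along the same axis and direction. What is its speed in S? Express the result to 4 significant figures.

Compose velocities in two stages. Stage 1 (into S'): u₁ = (0.381+0.782)/(1+0.381×0.782) = 0.89603.
Stage 2 (into S): u = (0.89603+0.705)/(1+0.89603×0.705) = 0.9812, so the speed is 0.9812c.

0.9812c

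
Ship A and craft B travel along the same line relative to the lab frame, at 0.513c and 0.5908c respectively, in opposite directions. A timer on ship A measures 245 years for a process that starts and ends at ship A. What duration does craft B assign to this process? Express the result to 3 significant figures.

Transform ship A's velocity into craft B's frame: (0.513 + 0.5908)/(1 + 0.513·0.5908) = 1.1038/1.3030804, so the relative speed is 0.84707c.
γ for this relative speed: γ = 1/√(1 − 0.717528) = 1.8815.
The clock on ship A records proper time, so craft B measures Δt = γΔτ = 1.8815 × 245 = 461 years.

461 years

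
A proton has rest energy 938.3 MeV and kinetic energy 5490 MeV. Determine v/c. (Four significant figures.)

0.9893

γ = 1 + K/(mc²) = 1 + 5490/938.3 = 6.851.
β = √(1 − 1/γ²) = √(1 − 0.0213055) = √0.9786945 = 0.9893.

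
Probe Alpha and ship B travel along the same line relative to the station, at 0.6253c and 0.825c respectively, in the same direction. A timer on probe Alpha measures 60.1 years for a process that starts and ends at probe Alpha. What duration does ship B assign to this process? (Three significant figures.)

66.0 years

Transform probe Alpha's velocity into ship B's frame: (0.6253 − 0.825)/(1 − 0.6253·0.825) = −0.1997/0.4841275, so the relative speed is 0.41249c.
At |u| = 0.41249c, γ = (1 − 0.170148)^(−1/2) = 1.0977.
Probe Alpha's interval is proper; time dilation gives Δt_B = γΔτ = 1.0977 × 60.1 years = 66.0 years.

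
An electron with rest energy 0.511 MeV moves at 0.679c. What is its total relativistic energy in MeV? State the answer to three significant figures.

0.696 MeV

Lorentz factor: γ = (1 − 0.461041)^(−1/2) = 1.3621.
Total energy: E = γmc² = 1.3621 × 0.511 MeV = 0.696 MeV.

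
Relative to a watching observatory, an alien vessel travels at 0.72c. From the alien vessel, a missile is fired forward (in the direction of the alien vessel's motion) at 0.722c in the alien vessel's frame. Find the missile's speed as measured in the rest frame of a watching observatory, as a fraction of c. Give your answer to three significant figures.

0.949c

Relativistic velocity addition: u = (u' + v)/(1 + u'v/c²), with u' = 0.722c and v = 0.72c.
Numerator: 0.722 + 0.72 = 1.442. Denominator: 1 + (0.722)(0.72) = 1.51984.
u = 1.442/1.51984 = 0.94878, so the speed is 0.949c.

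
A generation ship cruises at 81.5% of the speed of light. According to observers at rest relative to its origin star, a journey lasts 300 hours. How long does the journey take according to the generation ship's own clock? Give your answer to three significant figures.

With β = 0.815, γ = 1/√(1 − 0.815²) = 1/√0.335775 = 1.7257.
The generation ship's clock runs slow as seen from its origin star, so Δτ = Δt/γ = 300/1.7257 = 174 hours.

174 hours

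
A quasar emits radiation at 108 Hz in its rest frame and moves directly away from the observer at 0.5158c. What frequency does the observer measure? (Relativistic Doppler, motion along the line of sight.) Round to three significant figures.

Relativistic Doppler (source moving away): f_obs = f_src · √((1−β)/(1+β)).
With β = 0.5158: factor = √(0.4842/1.5158) = 0.56519.
f_obs = 108 × 0.56519 = 61.0 Hz.

61.0 Hz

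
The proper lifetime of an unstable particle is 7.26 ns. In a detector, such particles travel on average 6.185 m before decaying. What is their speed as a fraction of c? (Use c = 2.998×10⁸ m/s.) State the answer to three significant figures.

0.943c

Let x = d/(cτ) = 6.185 m / (2.998×10⁸ m/s × 7.260×10^-9 s) = 2.8417. Since d = βγcτ, x = βγ = β/√(1−β²).
Solving: β² = x²/(1+x²) = 8.07526/9.07526 = 0.88981, so β = 0.943.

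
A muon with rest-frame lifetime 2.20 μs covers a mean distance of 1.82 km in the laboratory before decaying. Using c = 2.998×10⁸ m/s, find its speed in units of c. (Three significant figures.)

0.940c

Lab distance = (lab lifetime)·v = γτ·βc, so βγ = d/(cτ) = 1820/(2.998×10⁸ × 2.200×10^-6) = 2.7594.
With βγ = 2.7594: γ² = 1 + (βγ)² = 8.61429, and β = (βγ)/γ = 2.7594/2.93501 = 0.940.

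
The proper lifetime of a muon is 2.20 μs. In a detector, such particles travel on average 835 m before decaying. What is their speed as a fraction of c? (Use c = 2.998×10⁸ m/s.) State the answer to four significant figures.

Lab distance = (lab lifetime)·v = γτ·βc, so βγ = d/(cτ) = 835.0/(2.998×10⁸ × 2.200×10^-6) = 1.266.
With βγ = 1.266: γ² = 1 + (βγ)² = 2.60276, and β = (βγ)/γ = 1.266/1.61331 = 0.7847.

0.7847c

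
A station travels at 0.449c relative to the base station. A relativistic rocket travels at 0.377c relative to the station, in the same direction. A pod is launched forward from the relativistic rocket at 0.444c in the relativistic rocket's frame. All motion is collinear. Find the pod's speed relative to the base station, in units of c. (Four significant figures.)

0.8757c

First combine the pod and relativistic rocket (S''→S'): u₁ = (0.444 + 0.377)/(1 + 0.444×0.377) = 0.821/1.167388 = 0.70328.
Then combine with the station (S'→S): u = (0.70328 + 0.449)/(1 + 0.70328×0.449) = 1.15228/1.31577272 = 0.87574.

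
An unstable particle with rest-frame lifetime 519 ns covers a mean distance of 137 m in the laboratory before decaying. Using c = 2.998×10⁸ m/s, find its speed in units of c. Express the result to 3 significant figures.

0.661c

Lab distance = (lab lifetime)·v = γτ·βc, so βγ = d/(cτ) = 137.0/(2.998×10⁸ × 5.190×10^-7) = 0.88048.
With βγ = 0.88048: γ² = 1 + (βγ)² = 1.775245, and β = (βγ)/γ = 0.88048/1.33238 = 0.661.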